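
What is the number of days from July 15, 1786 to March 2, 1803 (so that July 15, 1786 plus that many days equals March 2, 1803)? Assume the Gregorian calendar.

6073

Jul 15, 1786 → Jul 15, 1787: 365 days.
Jul 15, 1787 → Jul 15, 1788: 366 days (Feb 29, 1788 is in that span).
Jul 15, 1788 → Jul 15, 1789: 365 days.
Jul 15, 1789 → Jul 15, 1790: 365 days.
Jul 15, 1790 → Jul 15, 1791: 365 days.
Jul 15, 1791 → Jul 15, 1792: 366 days (Feb 29, 1792 is in that span).
Jul 15, 1792 → Jul 15, 1793: 365 days.
Jul 15, 1793 → Jul 15, 1794: 365 days.
Jul 15, 1794 → Jul 15, 1795: 365 days.
Jul 15, 1795 → Jul 15, 1796: 366 days (Feb 29, 1796 is in that span).
Jul 15, 1796 → Jul 15, 1797: 365 days.
Jul 15, 1797 → Jul 15, 1798: 365 days.
Jul 15, 1798 → Jul 15, 1799: 365 days.
Jul 15, 1799 → Jul 15, 1800: 365 days.
Jul 15, 1800 → Jul 15, 1801: 365 days.
Jul 15, 1801 → Jul 15, 1802: 365 days.
Jul 15, 1802 → Aug 15, 1802: 31 days (July has 31).
Aug 15, 1802 → Sep 15, 1802: 31 days (August has 31).
Sep 15, 1802 → Oct 15, 1802: 30 days (September has 30).
Oct 15, 1802 → Nov 15, 1802: 31 days (October has 31).
Nov 15, 1802 → Dec 15, 1802: 30 days (November has 30).
Dec 15, 1802 → Jan 15, 1803: 31 days (December has 31).
Jan 15, 1803 → Feb 15, 1803: 31 days (January has 31).
Feb 15, 1803 → Mar 2, 1803: 15 days.
Total: 6073 days.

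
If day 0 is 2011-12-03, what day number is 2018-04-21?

Dec 3, 2011 → Dec 3, 2012: 366 days (Feb 29, 2012 is in that span).
Dec 3, 2012 → Dec 3, 2013: 365 days.
Dec 3, 2013 → Dec 3, 2014: 365 days.
Dec 3, 2014 → Dec 3, 2015: 365 days.
Dec 3, 2015 → Dec 3, 2016: 366 days (Feb 29, 2016 is in that span).
Dec 3, 2016 → Dec 3, 2017: 365 days.
Dec 3, 2017 → Jan 3, 2018: 31 days (December has 31).
Jan 3, 2018 → Feb 3, 2018: 31 days (January has 31).
Feb 3, 2018 → Mar 3, 2018: 28 days (February has 28).
Mar 3, 2018 → Apr 3, 2018: 31 days (March has 31).
Apr 3, 2018 → Apr 21, 2018: 18 days.
Total: 2331 days.

2331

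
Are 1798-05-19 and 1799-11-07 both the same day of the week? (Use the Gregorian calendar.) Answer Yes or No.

No

From May 19, 1798 to Nov 7, 1799 is 537 days.
537 mod 7 = 5, so they are different weekdays.
(May 19, 1798 is a Saturday; Nov 7, 1799 is a Thursday.)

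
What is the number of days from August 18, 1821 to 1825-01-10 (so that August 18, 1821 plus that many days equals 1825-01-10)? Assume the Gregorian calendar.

1241

Aug 18, 1821 → Aug 18, 1822: 365 days.
Aug 18, 1822 → Aug 18, 1823: 365 days.
Aug 18, 1823 → Aug 18, 1824: 366 days (Feb 29, 1824 is in that span).
Aug 18, 1824 → Sep 18, 1824: 31 days (August has 31).
Sep 18, 1824 → Oct 18, 1824: 30 days (September has 30).
Oct 18, 1824 → Nov 18, 1824: 31 days (October has 31).
Nov 18, 1824 → Dec 18, 1824: 30 days (November has 30).
Dec 18, 1824 → Jan 10, 1825: 23 days.
Total: 1241 days.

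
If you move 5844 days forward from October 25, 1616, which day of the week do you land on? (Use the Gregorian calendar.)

Monday

Oct 25, 1616 is a Tuesday.
5844 mod 7 = 6, so 5844 days after a Tuesday is Tuesday + 6 = Monday.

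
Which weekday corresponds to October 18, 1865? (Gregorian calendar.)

Doomsday rule: the anchor day for the 1800s is Friday. For year 65: 65÷12 = 5 r 5, and 5÷4 = 1, so 5+5+1 = 11.
Friday + 11 ≡ Tuesday — that's 1865's doomsday.
In October the doomsday date is Oct 10.
Oct 18 is 8 days after Oct 10; 8 mod 7 = 1, so Tuesday + 1 = Wednesday.

Wednesday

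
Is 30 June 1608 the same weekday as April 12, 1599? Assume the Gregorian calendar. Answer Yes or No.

Yes

From Apr 12, 1599 to Jun 30, 1608 is 3367 days.
3367 mod 7 = 0, so they are the same weekday.
(Apr 12, 1599 is a Monday; Jun 30, 1608 is a Monday.)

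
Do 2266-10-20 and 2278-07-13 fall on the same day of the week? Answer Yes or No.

From Oct 20, 2266 to Jul 13, 2278 is 4284 days.
4284 mod 7 = 0, so they are the same weekday.
(Oct 20, 2266 is a Saturday; Jul 13, 2278 is a Saturday.)

Yes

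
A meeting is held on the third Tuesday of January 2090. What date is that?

January 1, 2090 is a Sunday.
The first Tuesday is therefore January 3 (2 days later).
The third Tuesday is 3 + 2×7 = January 17.

January 17, 2090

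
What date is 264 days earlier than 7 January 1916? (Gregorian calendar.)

−7 → Dec 31, 1915 (end of Dec, 31 days; 257 left).
−31 → Nov 30, 1915 (end of Nov, 30 days; 226 left).
−30 → Oct 31, 1915 (end of Oct, 31 days; 196 left).
−31 → Sep 30, 1915 (end of Sep, 30 days; 165 left).
−30 → Aug 31, 1915 (end of Aug, 31 days; 135 left).
−31 → Jul 31, 1915 (end of Jul, 31 days; 104 left).
−31 → Jun 30, 1915 (end of Jun, 30 days; 73 left).
−30 → May 31, 1915 (end of May, 31 days; 43 left).
−31 → Apr 30, 1915 (end of Apr, 30 days; 12 left).
−12 → Apr 18, 1915.

April 18, 1915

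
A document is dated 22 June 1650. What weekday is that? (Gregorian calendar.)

Doomsday rule: the anchor day for the 1600s is Tuesday. For year 50: 50÷12 = 4 r 2, and 2÷4 = 0, so 4+2+0 = 6.
Tuesday + 6 ≡ Monday — that's 1650's doomsday.
In June the doomsday date is Jun 6.
Jun 22 is 16 days after Jun 6; 16 mod 7 = 2, so Monday + 2 = Wednesday.

Wednesday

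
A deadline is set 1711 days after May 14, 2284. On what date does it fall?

+365 (one year) → May 14, 2285 (1346 left).
+365 (one year) → May 14, 2286 (981 left).
+365 (one year) → May 14, 2287 (616 left).
+366 (one year; includes Feb 29, 2288) → May 14, 2288 (250 left).
May has 31 days: +18 → Jun 1, 2288 (232 left).
Jun has 30 days: +30 → Jul 1, 2288 (202 left).
Jul has 31 days: +31 → Aug 1, 2288 (171 left).
Aug has 31 days: +31 → Sep 1, 2288 (140 left).
Sep has 30 days: +30 → Oct 1, 2288 (110 left).
Oct has 31 days: +31 → Nov 1, 2288 (79 left).
Nov has 30 days: +30 → Dec 1, 2288 (49 left).
Dec has 31 days: +31 → Jan 1, 2289 (18 left).
+18 → Jan 19, 2289.

January 19, 2289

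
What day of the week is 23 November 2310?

Wednesday

Doomsday rule: the anchor day for the 2300s is Wednesday. For year 10: 10÷12 = 0 r 10, and 10÷4 = 2, so 0+10+2 = 12.
Wednesday + 12 ≡ Monday — that's 2310's doomsday.
In November the doomsday date is Nov 7.
Nov 23 is 16 days after Nov 7; 16 mod 7 = 2, so Monday + 2 = Wednesday.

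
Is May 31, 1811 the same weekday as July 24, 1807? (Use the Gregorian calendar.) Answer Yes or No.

From Jul 24, 1807 to May 31, 1811 is 1407 days.
1407 mod 7 = 0, so they are the same weekday.
(Jul 24, 1807 is a Friday; May 31, 1811 is a Friday.)

Yes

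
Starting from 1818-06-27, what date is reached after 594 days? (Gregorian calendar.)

February 11, 1820

+365 (one year) → Jun 27, 1819 (229 left).
Jun has 30 days: +4 → Jul 1, 1819 (225 left).
Jul has 31 days: +31 → Aug 1, 1819 (194 left).
Aug has 31 days: +31 → Sep 1, 1819 (163 left).
Sep has 30 days: +30 → Oct 1, 1819 (133 left).
Oct has 31 days: +31 → Nov 1, 1819 (102 left).
Nov has 30 days: +30 → Dec 1, 1819 (72 left).
Dec has 31 days: +31 → Jan 1, 1820 (41 left).
Jan has 31 days: +31 → Feb 1, 1820 (10 left).
+10 → Feb 11, 1820.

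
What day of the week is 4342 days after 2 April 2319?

Friday

Apr 2, 2319 is a Wednesday.
4342 mod 7 = 2, so 4342 days after a Wednesday is Wednesday + 2 = Friday.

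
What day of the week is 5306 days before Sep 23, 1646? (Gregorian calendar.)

Sunday

First find the weekday of Sep 23, 1646. Doomsday rule: the anchor day for the 1600s is Tuesday. For year 46: 46÷12 = 3 r 10, and 10÷4 = 2, so 3+10+2 = 15.
Tuesday + 15 ≡ Wednesday — that's 1646's doomsday.
In September the doomsday date is Sep 5.
Sep 23 is 18 days after Sep 5; 18 mod 7 = 4, so Wednesday + 4 = Sunday.
5306 mod 7 = 0, so 5306 days before a Sunday is Sunday − 0 = Sunday.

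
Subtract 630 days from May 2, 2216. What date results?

−366 (one year; includes Feb 29, 2216) → May 2, 2215 (264 left).
−2 → Apr 30, 2215 (end of Apr, 30 days; 262 left).
−30 → Mar 31, 2215 (end of Mar, 31 days; 232 left).
−31 → Feb 28, 2215 (end of Feb, 28 days; 201 left).
−28 → Jan 31, 2215 (end of Jan, 31 days; 173 left).
−31 → Dec 31, 2214 (end of Dec, 31 days; 142 left).
−31 → Nov 30, 2214 (end of Nov, 30 days; 111 left).
−30 → Oct 31, 2214 (end of Oct, 31 days; 81 left).
−31 → Sep 30, 2214 (end of Sep, 30 days; 50 left).
−30 → Aug 31, 2214 (end of Aug, 31 days; 20 left).
−20 → Aug 11, 2214.

August 11, 2214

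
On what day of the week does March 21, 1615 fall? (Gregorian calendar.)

Doomsday rule: the anchor day for the 1600s is Tuesday. For year 15: 15÷12 = 1 r 3, and 3÷4 = 0, so 1+3+0 = 4.
Tuesday + 4 ≡ Saturday — that's 1615's doomsday.
In March the doomsday date is Mar 14.
Mar 21 is 7 days after Mar 14; 7 mod 7 = 0, so Saturday + 0 = Saturday.

Saturday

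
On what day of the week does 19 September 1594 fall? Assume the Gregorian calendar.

Doomsday rule: the anchor day for the 1500s is Wednesday. For year 94: 94÷12 = 7 r 10, and 10÷4 = 2, so 7+10+2 = 19.
Wednesday + 19 ≡ Monday — that's 1594's doomsday.
In September the doomsday date is Sep 5.
Sep 19 is 14 days after Sep 5; 14 mod 7 = 0, so Monday + 0 = Monday.

Monday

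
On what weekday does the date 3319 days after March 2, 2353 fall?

Tuesday

Mar 2, 2353 is a Monday.
3319 mod 7 = 1, so 3319 days after a Monday is Monday + 1 = Tuesday.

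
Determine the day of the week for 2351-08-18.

Doomsday rule: the anchor day for the 2300s is Wednesday. For year 51: 51÷12 = 4 r 3, and 3÷4 = 0, so 4+3+0 = 7.
Wednesday + 7 ≡ Wednesday — that's 2351's doomsday.
In August the doomsday date is Aug 8.
Aug 18 is 10 days after Aug 8; 10 mod 7 = 3, so Wednesday + 3 = Saturday.

Saturday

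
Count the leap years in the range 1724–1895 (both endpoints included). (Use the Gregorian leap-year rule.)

42

Multiples of 4 in [1724,1895]: 43.
Of those, multiples of 100: 1 (not leap unless ÷400).
Multiples of 400: 0.
Leap years = 43 − 1 + 0 = 42.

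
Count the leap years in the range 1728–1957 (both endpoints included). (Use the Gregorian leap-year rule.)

Multiples of 4 in [1728,1957]: 58.
Of those, multiples of 100: 2 (not leap unless ÷400).
Multiples of 400: 0.
Leap years = 58 − 2 + 0 = 56.

56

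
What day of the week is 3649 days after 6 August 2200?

Friday

Aug 6, 2200 is a Wednesday.
3649 mod 7 = 2, so 3649 days after a Wednesday is Wednesday + 2 = Friday.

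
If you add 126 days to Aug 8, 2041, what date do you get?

Aug has 31 days: +24 → Sep 1, 2041 (102 left).
Sep has 30 days: +30 → Oct 1, 2041 (72 left).
Oct has 31 days: +31 → Nov 1, 2041 (41 left).
Nov has 30 days: +30 → Dec 1, 2041 (11 left).
+11 → Dec 12, 2041.

December 12, 2041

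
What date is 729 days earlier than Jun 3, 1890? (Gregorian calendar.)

−365 (one year) → Jun 3, 1889 (364 left).
−3 → May 31, 1889 (end of May, 31 days; 361 left).
−31 → Apr 30, 1889 (end of Apr, 30 days; 330 left).
−30 → Mar 31, 1889 (end of Mar, 31 days; 300 left).
−31 → Feb 28, 1889 (end of Feb, 28 days; 269 left).
−28 → Jan 31, 1889 (end of Jan, 31 days; 241 left).
−31 → Dec 31, 1888 (end of Dec, 31 days; 210 left).
−31 → Nov 30, 1888 (end of Nov, 30 days; 179 left).
−30 → Oct 31, 1888 (end of Oct, 31 days; 149 left).
−31 → Sep 30, 1888 (end of Sep, 30 days; 118 left).
−30 → Aug 31, 1888 (end of Aug, 31 days; 88 left).
−31 → Jul 31, 1888 (end of Jul, 31 days; 57 left).
−31 → Jun 30, 1888 (end of Jun, 30 days; 26 left).
−26 → Jun 4, 1888.

June 4, 1888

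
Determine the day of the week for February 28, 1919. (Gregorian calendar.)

Friday

Doomsday rule: the anchor day for the 1900s is Wednesday. For year 19: 19÷12 = 1 r 7, and 7÷4 = 1, so 1+7+1 = 9.
Wednesday + 9 ≡ Friday — that's 1919's doomsday.
In February the doomsday date is Feb 28 (1919 is not a leap year).
Feb 28 is the doomsday itself: Friday.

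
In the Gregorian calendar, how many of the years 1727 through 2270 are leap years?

Multiples of 4 in [1727,2270]: 136.
Of those, multiples of 100: 5 (not leap unless ÷400).
Multiples of 400: 1.
Leap years = 136 − 5 + 1 = 132.

132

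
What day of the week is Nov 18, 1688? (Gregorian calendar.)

Thursday

Doomsday rule: the anchor day for the 1600s is Tuesday. For year 88: 88÷12 = 7 r 4, and 4÷4 = 1, so 7+4+1 = 12.
Tuesday + 12 ≡ Sunday — that's 1688's doomsday.
In November the doomsday date is Nov 7.
Nov 18 is 11 days after Nov 7; 11 mod 7 = 4, so Sunday + 4 = Thursday.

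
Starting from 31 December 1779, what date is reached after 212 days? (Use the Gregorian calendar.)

July 30, 1780

Dec has 31 days: +1 → Jan 1, 1780 (211 left).
Jan has 31 days: +31 → Feb 1, 1780 (180 left).
Feb has 29 days: +29 → Mar 1, 1780 (151 left).
Mar has 31 days: +31 → Apr 1, 1780 (120 left).
Apr has 30 days: +30 → May 1, 1780 (90 left).
May has 31 days: +31 → Jun 1, 1780 (59 left).
Jun has 30 days: +30 → Jul 1, 1780 (29 left).
+29 → Jul 30, 1780.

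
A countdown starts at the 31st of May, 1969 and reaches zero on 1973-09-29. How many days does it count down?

May 31, 1969 → May 31, 1970: 365 days.
May 31, 1970 → May 31, 1971: 365 days.
May 31, 1971 → May 31, 1972: 366 days (Feb 29, 1972 is in that span).
May 31, 1972 → May 31, 1973: 365 days.
May 31, 1973 → Jun 30, 1973: 30 days (May has 31).
Jun 30, 1973 → Jul 30, 1973: 30 days (June has 30).
Jul 30, 1973 → Aug 30, 1973: 31 days (July has 31).
Aug 30, 1973 → Sep 29, 1973: 30 days.
Total: 1582 days.

1582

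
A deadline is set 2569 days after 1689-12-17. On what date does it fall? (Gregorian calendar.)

December 29, 1696

+365 (one year) → Dec 17, 1690 (2204 left).
+365 (one year) → Dec 17, 1691 (1839 left).
+366 (one year; includes Feb 29, 1692) → Dec 17, 1692 (1473 left).
+365 (one year) → Dec 17, 1693 (1108 left).
+365 (one year) → Dec 17, 1694 (743 left).
+365 (one year) → Dec 17, 1695 (378 left).
Dec has 31 days: +15 → Jan 1, 1696 (363 left).
Jan has 31 days: +31 → Feb 1, 1696 (332 left).
Feb has 29 days: +29 → Mar 1, 1696 (303 left).
Mar has 31 days: +31 → Apr 1, 1696 (272 left).
Apr has 30 days: +30 → May 1, 1696 (242 left).
May has 31 days: +31 → Jun 1, 1696 (211 left).
Jun has 30 days: +30 → Jul 1, 1696 (181 left).
Jul has 31 days: +31 → Aug 1, 1696 (150 left).
Aug has 31 days: +31 → Sep 1, 1696 (119 left).
Sep has 30 days: +30 → Oct 1, 1696 (89 left).
Oct has 31 days: +31 → Nov 1, 1696 (58 left).
Nov has 30 days: +30 → Dec 1, 1696 (28 left).
+28 → Dec 29, 1696.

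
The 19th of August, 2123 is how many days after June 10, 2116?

2626

Jun 10, 2116 → Jun 10, 2117: 365 days.
Jun 10, 2117 → Jun 10, 2118: 365 days.
Jun 10, 2118 → Jun 10, 2119: 365 days.
Jun 10, 2119 → Jun 10, 2120: 366 days (Feb 29, 2120 is in that span).
Jun 10, 2120 → Jun 10, 2121: 365 days.
Jun 10, 2121 → Jun 10, 2122: 365 days.
Jun 10, 2122 → Jun 10, 2123: 365 days.
Jun 10, 2123 → Jul 10, 2123: 30 days (June has 30).
Jul 10, 2123 → Aug 10, 2123: 31 days (July has 31).
Aug 10, 2123 → Aug 19, 2123: 9 days.
Total: 2626 days.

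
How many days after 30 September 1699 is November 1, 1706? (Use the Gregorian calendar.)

2588

Sep 30, 1699 → Sep 30, 1700: 365 days.
Sep 30, 1700 → Sep 30, 1701: 365 days.
Sep 30, 1701 → Sep 30, 1702: 365 days.
Sep 30, 1702 → Sep 30, 1703: 365 days.
Sep 30, 1703 → Sep 30, 1704: 366 days (Feb 29, 1704 is in that span).
Sep 30, 1704 → Sep 30, 1705: 365 days.
Sep 30, 1705 → Oct 30, 1705: 30 days (September has 30).
Oct 30, 1705 → Nov 30, 1705: 31 days (October has 31).
Nov 30, 1705 → Dec 30, 1705: 30 days (November has 30).
Dec 30, 1705 → Jan 30, 1706: 31 days (December has 31).
Jan 30, 1706 → Feb 28, 1706: 29 days (January has 31).
Feb 28, 1706 → Mar 28, 1706: 28 days (February has 28).
Mar 28, 1706 → Apr 28, 1706: 31 days (March has 31).
Apr 28, 1706 → May 28, 1706: 30 days (April has 30).
May 28, 1706 → Jun 28, 1706: 31 days (May has 31).
Jun 28, 1706 → Jul 28, 1706: 30 days (June has 30).
Jul 28, 1706 → Aug 28, 1706: 31 days (July has 31).
Aug 28, 1706 → Sep 28, 1706: 31 days (August has 31).
Sep 28, 1706 → Oct 28, 1706: 30 days (September has 30).
Oct 28, 1706 → Nov 1, 1706: 4 days.
Total: 2588 days.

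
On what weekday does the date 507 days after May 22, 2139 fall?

Monday

First find the weekday of May 22, 2139. Doomsday rule: the anchor day for the 2100s is Sunday. For year 39: 39÷12 = 3 r 3, and 3÷4 = 0, so 3+3+0 = 6.
Sunday + 6 ≡ Saturday — that's 2139's doomsday.
In May the doomsday date is May 9.
May 22 is 13 days after May 9; 13 mod 7 = 6, so Saturday + 6 = Friday.
507 mod 7 = 3, so 507 days after a Friday is Friday + 3 = Monday.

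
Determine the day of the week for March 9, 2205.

Doomsday rule: the anchor day for the 2200s is Friday. For year 05: 5÷12 = 0 r 5, and 5÷4 = 1, so 0+5+1 = 6.
Friday + 6 ≡ Thursday — that's 2205's doomsday.
In March the doomsday date is Mar 14.
Mar 9 is 5 days before Mar 14; 5 mod 7 = 5, so Thursday − 5 = Saturday.

Saturday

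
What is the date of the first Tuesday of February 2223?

February 4, 2223

February 1, 2223 is a Saturday.
The first Tuesday is therefore February 4 (3 days later).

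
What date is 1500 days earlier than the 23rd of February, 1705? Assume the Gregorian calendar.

January 15, 1701

−366 (one year; includes Feb 29, 1704) → Feb 23, 1704 (1134 left).
−365 (one year) → Feb 23, 1703 (769 left).
−365 (one year) → Feb 23, 1702 (404 left).
−365 (one year) → Feb 23, 1701 (39 left).
−23 → Jan 31, 1701 (end of Jan, 31 days; 16 left).
−16 → Jan 15, 1701.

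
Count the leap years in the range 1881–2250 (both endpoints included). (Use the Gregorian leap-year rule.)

Multiples of 4 in [1881,2250]: 92.
Of those, multiples of 100: 4 (not leap unless ÷400).
Multiples of 400: 1.
Leap years = 92 − 4 + 1 = 89.

89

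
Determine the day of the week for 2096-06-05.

Tuesday

January 1, 2096 is a Sunday.
Jan 1, 2096 → Feb 1, 2096: 31 days (January has 31).
Feb 1, 2096 → Mar 1, 2096: 29 days (February has 29).
Mar 1, 2096 → Apr 1, 2096: 31 days (March has 31).
Apr 1, 2096 → May 1, 2096: 30 days (April has 30).
May 1, 2096 → Jun 1, 2096: 31 days (May has 31).
Jun 1, 2096 → Jun 5, 2096: 4 days.
Total: 156 days.
156 mod 7 = 2, so Sunday + 2 = Tuesday.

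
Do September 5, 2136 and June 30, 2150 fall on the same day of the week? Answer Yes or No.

From Sep 5, 2136 to Jun 30, 2150 is 5046 days.
5046 mod 7 = 6, so they are different weekdays.
(Sep 5, 2136 is a Wednesday; Jun 30, 2150 is a Tuesday.)

No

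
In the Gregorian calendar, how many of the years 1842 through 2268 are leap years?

104

Multiples of 4 in [1842,2268]: 107.
Of those, multiples of 100: 4 (not leap unless ÷400).
Multiples of 400: 1.
Leap years = 107 − 4 + 1 = 104.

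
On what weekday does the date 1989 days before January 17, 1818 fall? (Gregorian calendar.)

First find the weekday of Jan 17, 1818. Doomsday rule: the anchor day for the 1800s is Friday. For year 18: 18÷12 = 1 r 6, and 6÷4 = 1, so 1+6+1 = 8.
Friday + 8 ≡ Saturday — that's 1818's doomsday.
In January the doomsday date is Jan 3 (1818 is not a leap year).
Jan 17 is 14 days after Jan 3; 14 mod 7 = 0, so Saturday + 0 = Saturday.
1989 mod 7 = 1, so 1989 days before a Saturday is Saturday − 1 = Friday.

Friday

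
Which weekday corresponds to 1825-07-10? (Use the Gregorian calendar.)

Doomsday rule: the anchor day for the 1800s is Friday. For year 25: 25÷12 = 2 r 1, and 1÷4 = 0, so 2+1+0 = 3.
Friday + 3 ≡ Monday — that's 1825's doomsday.
In July the doomsday date is Jul 11.
Jul 10 is 1 day before Jul 11; 1 mod 7 = 1, so Monday − 1 = Sunday.

Sunday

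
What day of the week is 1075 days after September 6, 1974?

Tuesday

First find the weekday of Sep 6, 1974. Doomsday rule: the anchor day for the 1900s is Wednesday. For year 74: 74÷12 = 6 r 2, and 2÷4 = 0, so 6+2+0 = 8.
Wednesday + 8 ≡ Thursday — that's 1974's doomsday.
In September the doomsday date is Sep 5.
Sep 6 is 1 day after Sep 5; 1 mod 7 = 1, so Thursday + 1 = Friday.
1075 mod 7 = 4, so 1075 days after a Friday is Friday + 4 = Tuesday.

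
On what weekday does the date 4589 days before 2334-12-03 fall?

Thursday

First find the weekday of Dec 3, 2334. Doomsday rule: the anchor day for the 2300s is Wednesday. For year 34: 34÷12 = 2 r 10, and 10÷4 = 2, so 2+10+2 = 14.
Wednesday + 14 ≡ Wednesday — that's 2334's doomsday.
In December the doomsday date is Dec 12.
Dec 3 is 9 days before Dec 12; 9 mod 7 = 2, so Wednesday − 2 = Monday.
4589 mod 7 = 4, so 4589 days before a Monday is Monday − 4 = Thursday.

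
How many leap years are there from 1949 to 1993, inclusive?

11

Multiples of 4 in [1949,1993]: 11.
Of those, multiples of 100: 0 (not leap unless ÷400).
Multiples of 400: 0.
Leap years = 11 − 0 + 0 = 11.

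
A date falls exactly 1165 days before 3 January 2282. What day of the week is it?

First find the weekday of Jan 3, 2282. Doomsday rule: the anchor day for the 2200s is Friday. For year 82: 82÷12 = 6 r 10, and 10÷4 = 2, so 6+10+2 = 18.
Friday + 18 ≡ Tuesday — that's 2282's doomsday.
In January the doomsday date is Jan 3 (2282 is not a leap year).
Jan 3 is the doomsday itself: Tuesday.
1165 mod 7 = 3, so 1165 days before a Tuesday is Tuesday − 3 = Saturday.

Saturday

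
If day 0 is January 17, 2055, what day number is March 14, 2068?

Jan 17, 2055 → Jan 17, 2056: 365 days.
Jan 17, 2056 → Jan 17, 2057: 366 days (Feb 29, 2056 is in that span).
Jan 17, 2057 → Jan 17, 2058: 365 days.
Jan 17, 2058 → Jan 17, 2059: 365 days.
Jan 17, 2059 → Jan 17, 2060: 365 days.
Jan 17, 2060 → Jan 17, 2061: 366 days (Feb 29, 2060 is in that span).
Jan 17, 2061 → Jan 17, 2062: 365 days.
Jan 17, 2062 → Jan 17, 2063: 365 days.
Jan 17, 2063 → Jan 17, 2064: 365 days.
Jan 17, 2064 → Jan 17, 2065: 366 days (Feb 29, 2064 is in that span).
Jan 17, 2065 → Jan 17, 2066: 365 days.
Jan 17, 2066 → Jan 17, 2067: 365 days.
Jan 17, 2067 → Jan 17, 2068: 365 days.
Jan 17, 2068 → Feb 17, 2068: 31 days (January has 31).
Feb 17, 2068 → Mar 14, 2068: 26 days.
Total: 4805 days.

4805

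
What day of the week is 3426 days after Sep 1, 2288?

Tuesday

Sep 1, 2288 is a Saturday.
3426 mod 7 = 3, so 3426 days after a Saturday is Saturday + 3 = Tuesday.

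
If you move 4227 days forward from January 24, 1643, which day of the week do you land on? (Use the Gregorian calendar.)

First find the weekday of Jan 24, 1643. Doomsday rule: the anchor day for the 1600s is Tuesday. For year 43: 43÷12 = 3 r 7, and 7÷4 = 1, so 3+7+1 = 11.
Tuesday + 11 ≡ Saturday — that's 1643's doomsday.
In January the doomsday date is Jan 3 (1643 is not a leap year).
Jan 24 is 21 days after Jan 3; 21 mod 7 = 0, so Saturday + 0 = Saturday.
4227 mod 7 = 6, so 4227 days after a Saturday is Saturday + 6 = Friday.

Friday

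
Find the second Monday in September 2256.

September 1, 2256 is a Monday.
The first Monday is therefore September 1 (same day).
The second Monday is 1 + 1×7 = September 8.

September 8, 2256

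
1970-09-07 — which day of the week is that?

Monday

Doomsday rule: the anchor day for the 1900s is Wednesday. For year 70: 70÷12 = 5 r 10, and 10÷4 = 2, so 5+10+2 = 17.
Wednesday + 17 ≡ Saturday — that's 1970's doomsday.
In September the doomsday date is Sep 5.
Sep 7 is 2 days after Sep 5; 2 mod 7 = 2, so Saturday + 2 = Monday.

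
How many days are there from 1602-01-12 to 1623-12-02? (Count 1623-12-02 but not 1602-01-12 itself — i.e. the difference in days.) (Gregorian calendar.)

Jan 12, 1602 → Jan 12, 1603: 365 days.
Jan 12, 1603 → Jan 12, 1604: 365 days.
Jan 12, 1604 → Jan 12, 1605: 366 days (Feb 29, 1604 is in that span).
Jan 12, 1605 → Jan 12, 1606: 365 days.
Jan 12, 1606 → Jan 12, 1607: 365 days.
Jan 12, 1607 → Jan 12, 1608: 365 days.
Jan 12, 1608 → Jan 12, 1609: 366 days (Feb 29, 1608 is in that span).
Jan 12, 1609 → Jan 12, 1610: 365 days.
Jan 12, 1610 → Jan 12, 1611: 365 days.
Jan 12, 1611 → Jan 12, 1612: 365 days.
Jan 12, 1612 → Jan 12, 1613: 366 days (Feb 29, 1612 is in that span).
Jan 12, 1613 → Jan 12, 1614: 365 days.
Jan 12, 1614 → Jan 12, 1615: 365 days.
Jan 12, 1615 → Jan 12, 1616: 365 days.
Jan 12, 1616 → Jan 12, 1617: 366 days (Feb 29, 1616 is in that span).
Jan 12, 1617 → Jan 12, 1618: 365 days.
Jan 12, 1618 → Jan 12, 1619: 365 days.
Jan 12, 1619 → Jan 12, 1620: 365 days.
Jan 12, 1620 → Jan 12, 1621: 366 days (Feb 29, 1620 is in that span).
Jan 12, 1621 → Jan 12, 1622: 365 days.
Jan 12, 1622 → Jan 12, 1623: 365 days.
Jan 12, 1623 → Feb 12, 1623: 31 days (January has 31).
Feb 12, 1623 → Mar 12, 1623: 28 days (February has 28).
Mar 12, 1623 → Apr 12, 1623: 31 days (March has 31).
Apr 12, 1623 → May 12, 1623: 30 days (April has 30).
May 12, 1623 → Jun 12, 1623: 31 days (May has 31).
Jun 12, 1623 → Jul 12, 1623: 30 days (June has 30).
Jul 12, 1623 → Aug 12, 1623: 31 days (July has 31).
Aug 12, 1623 → Sep 12, 1623: 31 days (August has 31).
Sep 12, 1623 → Oct 12, 1623: 30 days (September has 30).
Oct 12, 1623 → Nov 12, 1623: 31 days (October has 31).
Nov 12, 1623 → Dec 2, 1623: 20 days.
Total: 7994 days.

7994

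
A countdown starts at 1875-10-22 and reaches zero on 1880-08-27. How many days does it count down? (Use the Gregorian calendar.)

Oct 22, 1875 → Oct 22, 1876: 366 days (Feb 29, 1876 is in that span).
Oct 22, 1876 → Oct 22, 1877: 365 days.
Oct 22, 1877 → Oct 22, 1878: 365 days.
Oct 22, 1878 → Oct 22, 1879: 365 days.
Oct 22, 1879 → Nov 22, 1879: 31 days (October has 31).
Nov 22, 1879 → Dec 22, 1879: 30 days (November has 30).
Dec 22, 1879 → Jan 22, 1880: 31 days (December has 31).
Jan 22, 1880 → Feb 22, 1880: 31 days (January has 31).
Feb 22, 1880 → Mar 22, 1880: 29 days (February has 29).
Mar 22, 1880 → Apr 22, 1880: 31 days (March has 31).
Apr 22, 1880 → May 22, 1880: 30 days (April has 30).
May 22, 1880 → Jun 22, 1880: 31 days (May has 31).
Jun 22, 1880 → Jul 22, 1880: 30 days (June has 30).
Jul 22, 1880 → Aug 22, 1880: 31 days (July has 31).
Aug 22, 1880 → Aug 27, 1880: 5 days.
Total: 1771 days.

1771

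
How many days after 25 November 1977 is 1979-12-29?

764

Nov 25, 1977 → Nov 25, 1978: 365 days.
Nov 25, 1978 → Dec 25, 1978: 30 days (November has 30).
Dec 25, 1978 → Jan 25, 1979: 31 days (December has 31).
Jan 25, 1979 → Feb 25, 1979: 31 days (January has 31).
Feb 25, 1979 → Mar 25, 1979: 28 days (February has 28).
Mar 25, 1979 → Apr 25, 1979: 31 days (March has 31).
Apr 25, 1979 → May 25, 1979: 30 days (April has 30).
May 25, 1979 → Jun 25, 1979: 31 days (May has 31).
Jun 25, 1979 → Jul 25, 1979: 30 days (June has 30).
Jul 25, 1979 → Aug 25, 1979: 31 days (July has 31).
Aug 25, 1979 → Sep 25, 1979: 31 days (August has 31).
Sep 25, 1979 → Oct 25, 1979: 30 days (September has 30).
Oct 25, 1979 → Nov 25, 1979: 31 days (October has 31).
Nov 25, 1979 → Dec 25, 1979: 30 days (November has 30).
Dec 25, 1979 → Dec 29, 1979: 4 days.
Total: 764 days.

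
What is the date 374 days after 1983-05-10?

May 18, 1984

May has 31 days: +22 → Jun 1, 1983 (352 left).
Jun has 30 days: +30 → Jul 1, 1983 (322 left).
Jul has 31 days: +31 → Aug 1, 1983 (291 left).
Aug has 31 days: +31 → Sep 1, 1983 (260 left).
Sep has 30 days: +30 → Oct 1, 1983 (230 left).
Oct has 31 days: +31 → Nov 1, 1983 (199 left).
Nov has 30 days: +30 → Dec 1, 1983 (169 left).
Dec has 31 days: +31 → Jan 1, 1984 (138 left).
Jan has 31 days: +31 → Feb 1, 1984 (107 left).
Feb has 29 days: +29 → Mar 1, 1984 (78 left).
Mar has 31 days: +31 → Apr 1, 1984 (47 left).
Apr has 30 days: +30 → May 1, 1984 (17 left).
+17 → May 18, 1984.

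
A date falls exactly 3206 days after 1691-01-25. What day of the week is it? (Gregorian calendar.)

Jan 25, 1691 is a Thursday.
3206 mod 7 = 0, so 3206 days after a Thursday is Thursday + 0 = Thursday.

Thursday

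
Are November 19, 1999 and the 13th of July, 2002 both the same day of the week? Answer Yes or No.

No

From Nov 19, 1999 to Jul 13, 2002 is 967 days.
967 mod 7 = 1, so they are different weekdays.
(Nov 19, 1999 is a Friday; Jul 13, 2002 is a Saturday.)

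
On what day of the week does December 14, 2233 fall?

Saturday

Doomsday rule: the anchor day for the 2200s is Friday. For year 33: 33÷12 = 2 r 9, and 9÷4 = 2, so 2+9+2 = 13.
Friday + 13 ≡ Thursday — that's 2233's doomsday.
In December the doomsday date is Dec 12.
Dec 14 is 2 days after Dec 12; 2 mod 7 = 2, so Thursday + 2 = Saturday.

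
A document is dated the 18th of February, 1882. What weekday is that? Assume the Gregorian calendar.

Doomsday rule: the anchor day for the 1800s is Friday. For year 82: 82÷12 = 6 r 10, and 10÷4 = 2, so 6+10+2 = 18.
Friday + 18 ≡ Tuesday — that's 1882's doomsday.
In February the doomsday date is Feb 28 (1882 is not a leap year).
Feb 18 is 10 days before Feb 28; 10 mod 7 = 3, so Tuesday − 3 = Saturday.

Saturday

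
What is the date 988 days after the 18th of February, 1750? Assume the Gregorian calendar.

+365 (one year) → Feb 18, 1751 (623 left).
+365 (one year) → Feb 18, 1752 (258 left).
Feb has 29 days: +12 → Mar 1, 1752 (246 left).
Mar has 31 days: +31 → Apr 1, 1752 (215 left).
Apr has 30 days: +30 → May 1, 1752 (185 left).
May has 31 days: +31 → Jun 1, 1752 (154 left).
Jun has 30 days: +30 → Jul 1, 1752 (124 left).
Jul has 31 days: +31 → Aug 1, 1752 (93 left).
Aug has 31 days: +31 → Sep 1, 1752 (62 left).
Sep has 30 days: +30 → Oct 1, 1752 (32 left).
Oct has 31 days: +31 → Nov 1, 1752 (1 left).
+1 → Nov 2, 1752.

November 2, 1752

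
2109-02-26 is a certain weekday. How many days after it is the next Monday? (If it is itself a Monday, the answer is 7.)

6

Feb 26, 2109 is a Tuesday.
From Tuesday to the next Monday is 6 days.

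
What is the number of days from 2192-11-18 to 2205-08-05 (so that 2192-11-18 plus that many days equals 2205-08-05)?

4642

Nov 18, 2192 → Nov 18, 2193: 365 days.
Nov 18, 2193 → Nov 18, 2194: 365 days.
Nov 18, 2194 → Nov 18, 2195: 365 days.
Nov 18, 2195 → Nov 18, 2196: 366 days (Feb 29, 2196 is in that span).
Nov 18, 2196 → Nov 18, 2197: 365 days.
Nov 18, 2197 → Nov 18, 2198: 365 days.
Nov 18, 2198 → Nov 18, 2199: 365 days.
Nov 18, 2199 → Nov 18, 2200: 365 days.
Nov 18, 2200 → Nov 18, 2201: 365 days.
Nov 18, 2201 → Nov 18, 2202: 365 days.
Nov 18, 2202 → Nov 18, 2203: 365 days.
Nov 18, 2203 → Nov 18, 2204: 366 days (Feb 29, 2204 is in that span).
Nov 18, 2204 → Dec 18, 2204: 30 days (November has 30).
Dec 18, 2204 → Jan 18, 2205: 31 days (December has 31).
Jan 18, 2205 → Feb 18, 2205: 31 days (January has 31).
Feb 18, 2205 → Mar 18, 2205: 28 days (February has 28).
Mar 18, 2205 → Apr 18, 2205: 31 days (March has 31).
Apr 18, 2205 → May 18, 2205: 30 days (April has 30).
May 18, 2205 → Jun 18, 2205: 31 days (May has 31).
Jun 18, 2205 → Jul 18, 2205: 30 days (June has 30).
Jul 18, 2205 → Aug 5, 2205: 18 days.
Total: 4642 days.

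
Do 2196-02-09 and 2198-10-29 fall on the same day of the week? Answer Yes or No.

From Feb 9, 2196 to Oct 29, 2198 is 993 days.
993 mod 7 = 6, so they are different weekdays.
(Feb 9, 2196 is a Tuesday; Oct 29, 2198 is a Monday.)

No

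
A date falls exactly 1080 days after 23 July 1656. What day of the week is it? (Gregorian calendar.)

Tuesday

Jul 23, 1656 is a Sunday.
1080 mod 7 = 2, so 1080 days after a Sunday is Sunday + 2 = Tuesday.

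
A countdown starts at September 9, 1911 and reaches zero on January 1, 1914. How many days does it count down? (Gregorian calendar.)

845

Sep 9, 1911 → Sep 9, 1912: 366 days (Feb 29, 1912 is in that span).
Sep 9, 1912 → Sep 9, 1913: 365 days.
Sep 9, 1913 → Oct 9, 1913: 30 days (September has 30).
Oct 9, 1913 → Nov 9, 1913: 31 days (October has 31).
Nov 9, 1913 → Dec 9, 1913: 30 days (November has 30).
Dec 9, 1913 → Jan 1, 1914: 23 days.
Total: 845 days.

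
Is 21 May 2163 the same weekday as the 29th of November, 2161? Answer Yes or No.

From Nov 29, 2161 to May 21, 2163 is 538 days.
538 mod 7 = 6, so they are different weekdays.
(Nov 29, 2161 is a Sunday; May 21, 2163 is a Saturday.)

No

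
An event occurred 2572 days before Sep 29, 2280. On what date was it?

−366 (one year; includes Feb 29, 2280) → Sep 29, 2279 (2206 left).
−365 (one year) → Sep 29, 2278 (1841 left).
−365 (one year) → Sep 29, 2277 (1476 left).
−365 (one year) → Sep 29, 2276 (1111 left).
−366 (one year; includes Feb 29, 2276) → Sep 29, 2275 (745 left).
−365 (one year) → Sep 29, 2274 (380 left).
−29 → Aug 31, 2274 (end of Aug, 31 days; 351 left).
−31 → Jul 31, 2274 (end of Jul, 31 days; 320 left).
−31 → Jun 30, 2274 (end of Jun, 30 days; 289 left).
−30 → May 31, 2274 (end of May, 31 days; 259 left).
−31 → Apr 30, 2274 (end of Apr, 30 days; 228 left).
−30 → Mar 31, 2274 (end of Mar, 31 days; 198 left).
−31 → Feb 28, 2274 (end of Feb, 28 days; 167 left).
−28 → Jan 31, 2274 (end of Jan, 31 days; 139 left).
−31 → Dec 31, 2273 (end of Dec, 31 days; 108 left).
−31 → Nov 30, 2273 (end of Nov, 30 days; 77 left).
−30 → Oct 31, 2273 (end of Oct, 31 days; 47 left).
−31 → Sep 30, 2273 (end of Sep, 30 days; 16 left).
−16 → Sep 14, 2273.

September 14, 2273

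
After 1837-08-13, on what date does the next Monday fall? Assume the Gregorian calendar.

Aug 13, 1837 is a Sunday.
From Sunday to the next Monday is 1 day.
Aug 13, 1837 + 1 = Aug 14, 1837.

August 14, 1837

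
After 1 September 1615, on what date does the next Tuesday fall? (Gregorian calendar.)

September 8, 1615

Sep 1, 1615 is a Tuesday.
From Tuesday to the next Tuesday is 7 days.
Sep 1, 1615 + 7 = Sep 8, 1615.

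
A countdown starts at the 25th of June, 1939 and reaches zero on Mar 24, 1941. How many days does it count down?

638

Jun 25, 1939 → Jun 25, 1940: 366 days (Feb 29, 1940 is in that span).
Jun 25, 1940 → Jul 25, 1940: 30 days (June has 30).
Jul 25, 1940 → Aug 25, 1940: 31 days (July has 31).
Aug 25, 1940 → Sep 25, 1940: 31 days (August has 31).
Sep 25, 1940 → Oct 25, 1940: 30 days (September has 30).
Oct 25, 1940 → Nov 25, 1940: 31 days (October has 31).
Nov 25, 1940 → Dec 25, 1940: 30 days (November has 30).
Dec 25, 1940 → Jan 25, 1941: 31 days (December has 31).
Jan 25, 1941 → Feb 25, 1941: 31 days (January has 31).
Feb 25, 1941 → Mar 24, 1941: 27 days.
Total: 638 days.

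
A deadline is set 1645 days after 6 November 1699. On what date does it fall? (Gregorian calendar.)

May 9, 1704

+365 (one year) → Nov 6, 1700 (1280 left).
+365 (one year) → Nov 6, 1701 (915 left).
+365 (one year) → Nov 6, 1702 (550 left).
+365 (one year) → Nov 6, 1703 (185 left).
Nov has 30 days: +25 → Dec 1, 1703 (160 left).
Dec has 31 days: +31 → Jan 1, 1704 (129 left).
Jan has 31 days: +31 → Feb 1, 1704 (98 left).
Feb has 29 days: +29 → Mar 1, 1704 (69 left).
Mar has 31 days: +31 → Apr 1, 1704 (38 left).
Apr has 30 days: +30 → May 1, 1704 (8 left).
+8 → May 9, 1704.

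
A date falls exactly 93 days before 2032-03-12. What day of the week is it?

First find the weekday of Mar 12, 2032. Doomsday rule: the anchor day for the 2000s is Tuesday. For year 32: 32÷12 = 2 r 8, and 8÷4 = 2, so 2+8+2 = 12.
Tuesday + 12 ≡ Sunday — that's 2032's doomsday.
In March the doomsday date is Mar 14.
Mar 12 is 2 days before Mar 14; 2 mod 7 = 2, so Sunday − 2 = Friday.
93 mod 7 = 2, so 93 days before a Friday is Friday − 2 = Wednesday.

Wednesday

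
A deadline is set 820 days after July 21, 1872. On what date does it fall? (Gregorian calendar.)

October 19, 1874

+365 (one year) → Jul 21, 1873 (455 left).
+365 (one year) → Jul 21, 1874 (90 left).
Jul has 31 days: +11 → Aug 1, 1874 (79 left).
Aug has 31 days: +31 → Sep 1, 1874 (48 left).
Sep has 30 days: +30 → Oct 1, 1874 (18 left).
+18 → Oct 19, 1874.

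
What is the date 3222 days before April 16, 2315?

−365 (one year) → Apr 16, 2314 (2857 left).
−365 (one year) → Apr 16, 2313 (2492 left).
−365 (one year) → Apr 16, 2312 (2127 left).
−366 (one year; includes Feb 29, 2312) → Apr 16, 2311 (1761 left).
−365 (one year) → Apr 16, 2310 (1396 left).
−365 (one year) → Apr 16, 2309 (1031 left).
−365 (one year) → Apr 16, 2308 (666 left).
−366 (one year; includes Feb 29, 2308) → Apr 16, 2307 (300 left).
−16 → Mar 31, 2307 (end of Mar, 31 days; 284 left).
−31 → Feb 28, 2307 (end of Feb, 28 days; 253 left).
−28 → Jan 31, 2307 (end of Jan, 31 days; 225 left).
−31 → Dec 31, 2306 (end of Dec, 31 days; 194 left).
−31 → Nov 30, 2306 (end of Nov, 30 days; 163 left).
−30 → Oct 31, 2306 (end of Oct, 31 days; 133 left).
−31 → Sep 30, 2306 (end of Sep, 30 days; 102 left).
−30 → Aug 31, 2306 (end of Aug, 31 days; 72 left).
−31 → Jul 31, 2306 (end of Jul, 31 days; 41 left).
−31 → Jun 30, 2306 (end of Jun, 30 days; 10 left).
−10 → Jun 20, 2306.

June 20, 2306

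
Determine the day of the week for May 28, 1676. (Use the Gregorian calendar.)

Doomsday rule: the anchor day for the 1600s is Tuesday. For year 76: 76÷12 = 6 r 4, and 4÷4 = 1, so 6+4+1 = 11.
Tuesday + 11 ≡ Saturday — that's 1676's doomsday.
In May the doomsday date is May 9.
May 28 is 19 days after May 9; 19 mod 7 = 5, so Saturday + 5 = Thursday.

Thursday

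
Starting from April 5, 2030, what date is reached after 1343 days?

+365 (one year) → Apr 5, 2031 (978 left).
+366 (one year; includes Feb 29, 2032) → Apr 5, 2032 (612 left).
+365 (one year) → Apr 5, 2033 (247 left).
Apr has 30 days: +26 → May 1, 2033 (221 left).
May has 31 days: +31 → Jun 1, 2033 (190 left).
Jun has 30 days: +30 → Jul 1, 2033 (160 left).
Jul has 31 days: +31 → Aug 1, 2033 (129 left).
Aug has 31 days: +31 → Sep 1, 2033 (98 left).
Sep has 30 days: +30 → Oct 1, 2033 (68 left).
Oct has 31 days: +31 → Nov 1, 2033 (37 left).
Nov has 30 days: +30 → Dec 1, 2033 (7 left).
+7 → Dec 8, 2033.

December 8, 2033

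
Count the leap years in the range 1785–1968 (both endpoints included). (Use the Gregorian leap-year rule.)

44

Multiples of 4 in [1785,1968]: 46.
Of those, multiples of 100: 2 (not leap unless ÷400).
Multiples of 400: 0.
Leap years = 46 − 2 + 0 = 44.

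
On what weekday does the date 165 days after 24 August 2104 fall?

Aug 24, 2104 is a Sunday.
165 mod 7 = 4, so 165 days after a Sunday is Sunday + 4 = Thursday.

Thursday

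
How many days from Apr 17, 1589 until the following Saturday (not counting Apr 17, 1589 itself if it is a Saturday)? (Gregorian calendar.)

5

Apr 17, 1589 is a Monday.
From Monday to the next Saturday is 5 days.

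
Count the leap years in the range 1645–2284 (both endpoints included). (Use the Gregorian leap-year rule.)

155

Multiples of 4 in [1645,2284]: 160.
Of those, multiples of 100: 6 (not leap unless ÷400).
Multiples of 400: 1.
Leap years = 160 − 6 + 1 = 155.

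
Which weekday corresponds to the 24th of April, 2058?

Doomsday rule: the anchor day for the 2000s is Tuesday. For year 58: 58÷12 = 4 r 10, and 10÷4 = 2, so 4+10+2 = 16.
Tuesday + 16 ≡ Thursday — that's 2058's doomsday.
In April the doomsday date is Apr 4.
Apr 24 is 20 days after Apr 4; 20 mod 7 = 6, so Thursday + 6 = Wednesday.

Wednesday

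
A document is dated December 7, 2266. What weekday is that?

Friday

Doomsday rule: the anchor day for the 2200s is Friday. For year 66: 66÷12 = 5 r 6, and 6÷4 = 1, so 5+6+1 = 12.
Friday + 12 ≡ Wednesday — that's 2266's doomsday.
In December the doomsday date is Dec 12.
Dec 7 is 5 days before Dec 12; 5 mod 7 = 5, so Wednesday − 5 = Friday.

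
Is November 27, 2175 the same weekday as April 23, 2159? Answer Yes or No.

From Apr 23, 2159 to Nov 27, 2175 is 6062 days.
6062 mod 7 = 0, so they are the same weekday.
(Apr 23, 2159 is a Monday; Nov 27, 2175 is a Monday.)

Yes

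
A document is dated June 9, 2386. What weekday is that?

Monday

Doomsday rule: the anchor day for the 2300s is Wednesday. For year 86: 86÷12 = 7 r 2, and 2÷4 = 0, so 7+2+0 = 9.
Wednesday + 9 ≡ Friday — that's 2386's doomsday.
In June the doomsday date is Jun 6.
Jun 9 is 3 days after Jun 6; 3 mod 7 = 3, so Friday + 3 = Monday.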